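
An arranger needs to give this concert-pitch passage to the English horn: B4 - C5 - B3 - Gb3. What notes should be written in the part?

The English horn sounds a perfect fifth below written, so the written part must be a perfect fifth above concert — transpose each note up.
B4 to F#5
C5 to G5
B3 to F#4
Gb3 to Db4

F#5 G5 F#4 Db4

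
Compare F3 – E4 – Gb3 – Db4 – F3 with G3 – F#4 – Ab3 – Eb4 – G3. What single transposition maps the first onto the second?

From F3 to G3 is 2 letter names — a second of some quality.
F3 to G3 is 2 semitones, which makes it a major second; the second version is higher, so the direction is up.
Checking another pair — F3 → G3 — gives the same interval.

up a major second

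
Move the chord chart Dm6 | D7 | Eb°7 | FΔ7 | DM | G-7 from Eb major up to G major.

F#m6 F#7 G°7 AΔ7 F#M B-7

Eb major up to G major is a major third; each chord root moves by that interval while the quality stays the same.
Dm6: root D up a major third → F#, giving F#m6.
D7: root D up a major third → F#, giving F#7.
Eb°7: root Eb up a major third → G, giving G°7.
FΔ7: root F up a major third → A, giving AΔ7.
DM: root D up a major third → F#, giving F#M.
G-7: root G up a major third → B, giving B-7.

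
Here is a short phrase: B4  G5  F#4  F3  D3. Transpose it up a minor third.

D5 Bb5 A4 Ab3 F3

B4 becomes D5
G5 becomes Bb5
F#4 becomes A4
F3 becomes Ab3
D3 becomes F3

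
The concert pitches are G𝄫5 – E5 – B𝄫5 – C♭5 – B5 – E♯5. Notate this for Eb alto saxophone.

Ebb6 C#6 Gb6 Ab5 G#6 C##6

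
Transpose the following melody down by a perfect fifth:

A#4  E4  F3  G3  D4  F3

D#4 A3 Bb2 C3 G3 Bb2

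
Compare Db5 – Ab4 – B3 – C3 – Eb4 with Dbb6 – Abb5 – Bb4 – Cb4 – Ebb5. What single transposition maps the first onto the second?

Take the first pair: Db5 → Dbb6. D to D spans 8 letter names, so the interval is some kind of octave.
Db5 to Dbb6 is 11 semitones, which makes it a diminished octave; the second version is higher, so the direction is up.
Checking another pair — Eb4 → Ebb5 — gives the same interval.

up a diminished octave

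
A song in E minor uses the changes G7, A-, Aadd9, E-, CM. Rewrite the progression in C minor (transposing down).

E minor down to C minor is a major third; each chord root moves by that interval while the quality stays the same.
G7: root G down a major third → Eb, giving Eb7.
A-: root A down a major third → F, giving F-.
Aadd9: root A down a major third → F, giving Fadd9.
E-: root E down a major third → C, giving C-.
CM: root C down a major third → Ab, giving AbM.

Eb7 F- Fadd9 C- AbM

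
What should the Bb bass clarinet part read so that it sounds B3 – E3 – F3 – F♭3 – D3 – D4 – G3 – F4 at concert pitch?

C#5 F#4 G4 Gb4 E4 E5 A4 G5

The Bb bass clarinet sounds a major ninth below written, so the written part must be a major ninth above concert — transpose each note up.
B3 -> C#5
E3 -> F#4
F3 -> G4
Fb3 -> Gb4
D3 -> E4
D4 -> E5
G3 -> A4
F4 -> G5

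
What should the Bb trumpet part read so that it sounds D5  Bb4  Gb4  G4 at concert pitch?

E5 C5 Ab4 A4

The Bb trumpet sounds a major second below written, so the written part must be a major second above concert — transpose each note up.
D5 becomes E5
Bb4 becomes C5
Gb4 becomes Ab4
G4 becomes A4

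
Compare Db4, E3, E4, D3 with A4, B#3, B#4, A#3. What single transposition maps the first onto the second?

up an augmented fifth

From Db4 to A4 is 5 letter names — a fifth of some quality.
Db4 to A4 is 8 semitones, which makes it an augmented fifth; the second version is higher, so the direction is up.
Checking another pair — D3 → A#3 — gives the same interval.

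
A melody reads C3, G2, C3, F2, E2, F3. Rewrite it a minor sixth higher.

Ab3 Eb3 Ab3 Db3 C3 Db4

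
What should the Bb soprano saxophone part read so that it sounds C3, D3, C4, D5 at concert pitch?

The Bb soprano saxophone sounds a major second below written, so the written part must be a major second above concert — transpose each note up.
C3 → D3
D3 → E3
C4 → D4
D5 → E5

D3 E3 D4 E5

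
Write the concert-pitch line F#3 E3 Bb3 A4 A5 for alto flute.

The alto flute sounds a perfect fourth below written, so the written part must be a perfect fourth above concert — transpose each note up.
F#3 becomes B3
E3 becomes A3
Bb3 becomes Eb4
A4 becomes D5
A5 becomes D6

B3 A3 Eb4 D5 D6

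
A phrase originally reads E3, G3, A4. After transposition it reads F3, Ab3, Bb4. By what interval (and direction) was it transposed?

up a minor second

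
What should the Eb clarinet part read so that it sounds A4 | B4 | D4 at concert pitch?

F#4 G#4 B3

Written C4 sounds as Eb4 on the Eb clarinet, so concert pitches are written a minor third down.
A4 → F#4
B4 → G#4
D4 → B3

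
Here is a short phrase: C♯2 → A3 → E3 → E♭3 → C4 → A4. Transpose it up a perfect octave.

C#3 A4 E4 Eb4 C5 A5

C#2: an octave up reaches C, and 12 semitones makes it C#3.
A perfect octave up from A3 gives A4.
A perfect octave up from E3 gives E4.
Eb3 up a perfect octave is Eb4.
A perfect octave up from C4 gives C5.
A perfect octave up from A4 gives A5.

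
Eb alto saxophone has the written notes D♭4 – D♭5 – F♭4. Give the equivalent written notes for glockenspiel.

Fb1 Fb2 Abb1

First find concert pitch: the Eb alto saxophone sounds a major sixth below written, so D♭4 D♭5 F♭4 sounds Fb3 Fb4 Abb3.
Then write for glockenspiel: it sounds a perfect fifteenth above written, so the part must be a perfect fifteenth below concert.
Fb3 → Fb1
Fb4 → Fb2
Abb3 → Abb1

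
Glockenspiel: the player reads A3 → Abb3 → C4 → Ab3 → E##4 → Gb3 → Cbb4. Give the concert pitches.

A5 Abb5 C6 Ab5 E##6 Gb5 Cbb6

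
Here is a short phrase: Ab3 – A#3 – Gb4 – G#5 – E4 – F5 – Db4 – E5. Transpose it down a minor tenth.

F2 F##2 Eb3 E#4 C#3 D4 Bb2 C#4

Ab3 gives F2
A#3 gives F##2
Gb4 gives Eb3
G#5 gives E#4
E4 gives C#3
F5 gives D4
Db4 gives Bb2
E5 gives C#4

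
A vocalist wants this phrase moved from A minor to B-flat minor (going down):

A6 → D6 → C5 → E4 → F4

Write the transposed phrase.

Bb5 Eb5 Db4 F3 Gb3

From A down to B-flat is a major seventh; apply that to each pitch.
A6 to Bb5
D6 to Eb5
C5 to Db4
E4 to F3
F4 to Gb3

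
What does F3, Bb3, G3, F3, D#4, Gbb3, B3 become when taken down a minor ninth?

E2 A2 F#2 E2 C##3 Fb2 A#2

F3 -> E2
Bb3 -> A2
G3 -> F#2
F3 -> E2
D#4 -> C##3
Gbb3 -> Fb2
B3 -> A#2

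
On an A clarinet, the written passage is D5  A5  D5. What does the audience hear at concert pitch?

Written C4 on the A clarinet sounds as A3, a minor third lower; apply that shift to every note.
D5 becomes B4
A5 becomes F#5
D5 becomes B4

B4 F#5 B4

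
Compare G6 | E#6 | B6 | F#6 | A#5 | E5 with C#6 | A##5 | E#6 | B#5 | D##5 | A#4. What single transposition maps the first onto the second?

Take the first pair: G6 → C#6. G to C spans 5 letter names, so the interval is some kind of fifth.
C#6 to G6 is 6 semitones, which makes it a diminished fifth; the second version is lower, so the direction is down.
Checking another pair — E5 → A#4 — gives the same interval.

down a diminished fifth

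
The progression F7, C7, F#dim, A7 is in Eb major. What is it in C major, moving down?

Eb major down to C major is a minor third; each chord root moves by that interval while the quality stays the same.
F7: root F down a minor third → D, giving D7.
C7: root C down a minor third → A, giving A7.
F#dim: root F# down a minor third → D#, giving D#dim.
A7: root A down a minor third → F#, giving F#7.

D7 A7 D#dim F#7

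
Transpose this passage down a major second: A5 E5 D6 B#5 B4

A5 becomes G5
E5 becomes D5
D6 becomes C6
B#5 becomes A#5
B4 becomes A4

G5 D5 C6 A#5 A4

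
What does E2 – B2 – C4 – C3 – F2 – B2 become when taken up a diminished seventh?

Db3 Ab3 Bbb4 Bbb3 Ebb3 Ab3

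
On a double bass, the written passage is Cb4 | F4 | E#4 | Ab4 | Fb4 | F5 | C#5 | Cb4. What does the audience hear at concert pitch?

Cb3 F3 E#3 Ab3 Fb3 F4 C#4 Cb3

The double bass sounds a perfect octave below written, so transpose each written note down a perfect octave.
Cb4 becomes Cb3
F4 becomes F3
E#4 becomes E#3
Ab4 becomes Ab3
Fb4 becomes Fb3
F5 becomes F4
C#5 becomes C#4
Cb4 becomes Cb3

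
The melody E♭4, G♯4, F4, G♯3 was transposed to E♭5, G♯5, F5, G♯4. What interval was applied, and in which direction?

Take the first pair: Eb4 → Eb5. E to E spans 8 letter names, so the interval is some kind of octave.
Eb4 to Eb5 is 12 semitones, which makes it a perfect octave; the second version is higher, so the direction is up.
Checking another pair — G#3 → G#4 — gives the same interval.

up a perfect octave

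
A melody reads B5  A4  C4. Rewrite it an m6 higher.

G6 F5 Ab4

B5 becomes G6
A4 becomes F5
C4 becomes Ab4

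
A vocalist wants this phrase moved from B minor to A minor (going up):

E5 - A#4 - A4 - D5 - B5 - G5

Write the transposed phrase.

B minor to A minor up is a minor seventh, so every note moves up by that interval.
E5 -> D6
A#4 -> G#5
A4 -> G5
D5 -> C6
B5 -> A6
G5 -> F6

D6 G#5 G5 C6 A6 F6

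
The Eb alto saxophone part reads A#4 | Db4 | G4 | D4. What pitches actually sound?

C#4 Fb3 Bb3 F3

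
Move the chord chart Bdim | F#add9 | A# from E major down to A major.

Edim Badd9 D#

E major down to A major is a perfect fifth; each chord root moves by that interval while the quality stays the same.
Bdim: root B down a perfect fifth → E, giving Edim.
F#add9: root F# down a perfect fifth → B, giving Badd9.
A#: root A# down a perfect fifth → D#, giving D#.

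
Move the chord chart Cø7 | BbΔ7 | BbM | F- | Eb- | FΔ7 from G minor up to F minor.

Bbø7 AbΔ7 AbM Eb- Db- EbΔ7

G minor up to F minor is a minor seventh; each chord root moves by that interval while the quality stays the same.
Cø7: root C up a minor seventh → Bb, giving Bbø7.
BbΔ7: root Bb up a minor seventh → Ab, giving AbΔ7.
BbM: root Bb up a minor seventh → Ab, giving AbM.
F-: root F up a minor seventh → Eb, giving Eb-.
Eb-: root Eb up a minor seventh → Db, giving Db-.
FΔ7: root F up a minor seventh → Eb, giving EbΔ7.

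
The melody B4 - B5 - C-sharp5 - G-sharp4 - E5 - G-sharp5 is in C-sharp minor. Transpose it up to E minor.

From C-sharp up to E is a minor third; apply that to each pitch.
B4 -> D5
B5 -> D6
C#5 -> E5
G#4 -> B4
E5 -> G5
G#5 -> B5

D5 D6 E5 B4 G5 B5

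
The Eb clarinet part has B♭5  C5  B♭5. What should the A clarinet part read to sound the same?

First find concert pitch: the Eb clarinet sounds a minor third above written, so B♭5 C5 B♭5 sounds Db6 Eb5 Db6.
Then write for A clarinet: it sounds a minor third below written, so the part must be a minor third above concert.
Db6 → Fb6
Eb5 → Gb5
Db6 → Fb6

Fb6 Gb5 Fb6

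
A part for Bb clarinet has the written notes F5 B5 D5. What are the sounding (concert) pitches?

Eb5 A5 C5

The Bb clarinet sounds a major second below written, so transpose each written note down a major second.
F5 → Eb5
B5 → A5
D5 → C5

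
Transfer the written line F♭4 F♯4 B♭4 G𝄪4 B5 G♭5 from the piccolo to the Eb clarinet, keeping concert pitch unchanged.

First find concert pitch: the piccolo sounds a perfect octave above written, so F♭4 F♯4 B♭4 G𝄪4 B5 G♭5 sounds Fb5 F#5 Bb5 G##5 B6 Gb6.
Then write for Eb clarinet: it sounds a minor third above written, so the part must be a minor third below concert.
Fb5 → Db5
F#5 → D#5
Bb5 → G5
G##5 → E##5
B6 → G#6
Gb6 → Eb6

Db5 D#5 G5 E##5 G#6 Eb6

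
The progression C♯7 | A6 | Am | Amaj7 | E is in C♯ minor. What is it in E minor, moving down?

E7 C6 Cm Cmaj7 G

C♯ minor down to E minor is a major sixth; each chord root moves by that interval while the quality stays the same.
C♯7: root C♯ down a major sixth → E, giving E7.
A6: root A down a major sixth → C, giving C6.
Am: root A down a major sixth → C, giving Cm.
Amaj7: root A down a major sixth → C, giving Cmaj7.
E: root E down a major sixth → G, giving G.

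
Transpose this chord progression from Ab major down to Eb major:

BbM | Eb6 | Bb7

FM Bb6 F7

Ab major down to Eb major is a perfect fourth; each chord root moves by that interval while the quality stays the same.
BbM: root Bb down a perfect fourth → F, giving FM.
Eb6: root Eb down a perfect fourth → Bb, giving Bb6.
Bb7: root Bb down a perfect fourth → F, giving F7.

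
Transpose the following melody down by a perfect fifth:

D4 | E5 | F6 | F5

G3 A4 Bb5 Bb4

D4 → G3
E5 → A4
F6 → Bb5
F5 → Bb4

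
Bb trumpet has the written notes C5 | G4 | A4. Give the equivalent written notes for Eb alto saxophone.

G5 D5 E5

First find concert pitch: the Bb trumpet sounds a major second below written, so C5 G4 A4 sounds Bb4 F4 G4.
Then write for Eb alto saxophone: it sounds a major sixth below written, so the part must be a major sixth above concert.
Bb4 → G5
F4 → D5
G4 → E5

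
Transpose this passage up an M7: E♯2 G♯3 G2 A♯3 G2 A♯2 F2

D##3 F##4 F#3 G##4 F#3 G##3 E3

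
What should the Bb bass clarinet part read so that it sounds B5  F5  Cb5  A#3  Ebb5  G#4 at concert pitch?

C#7 G6 Db6 B#4 Fb6 A#5

Written C4 sounds as Bb2 on the Bb bass clarinet, so concert pitches are written a major ninth up.
B5 -> C#7
F5 -> G6
Cb5 -> Db6
A#3 -> B#4
Ebb5 -> Fb6
G#4 -> A#5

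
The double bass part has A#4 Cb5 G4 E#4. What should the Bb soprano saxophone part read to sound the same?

B#3 Db4 A3 F##3

First find concert pitch: the double bass sounds a perfect octave below written, so A#4 Cb5 G4 E#4 sounds A#3 Cb4 G3 E#3.
Then write for Bb soprano saxophone: it sounds a major second below written, so the part must be a major second above concert.
A#3 → B#3
Cb4 → Db4
G3 → A3
E#3 → F##3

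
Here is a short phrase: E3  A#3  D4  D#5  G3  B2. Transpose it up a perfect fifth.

B3 E#4 A4 A#5 D4 F#3

E3 → B3
A#3 → E#4
D4 → A4
D#5 → A#5
G3 → D4
B2 → F#3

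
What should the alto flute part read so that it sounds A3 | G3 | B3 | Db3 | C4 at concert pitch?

D4 C4 E4 Gb3 F4

Written C4 sounds as G3 on the alto flute, so concert pitches are written a perfect fourth up.
A3 → D4
G3 → C4
B3 → E4
Db3 → Gb3
C4 → F4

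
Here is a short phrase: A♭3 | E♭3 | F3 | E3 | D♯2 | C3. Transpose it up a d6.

Fbb4 Cbb4 Dbb4 Cb4 Bb2 Abb3

Ab3: a sixth up reaches F, and 7 semitones makes it Fbb4.
Eb3 up a diminished sixth is Cbb4.
F3: a sixth up reaches D, and 7 semitones makes it Dbb4.
E3: a sixth up reaches C, and 7 semitones makes it Cb4.
D#2 up a diminished sixth is Bb2.
C3: a sixth up reaches A, and 7 semitones makes it Abb3.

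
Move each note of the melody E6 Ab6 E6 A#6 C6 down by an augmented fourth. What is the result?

Bb5 Ebb6 Bb5 E6 Gb5

E6 → Bb5
Ab6 → Ebb6
E6 → Bb5
A#6 → E6
C6 → Gb5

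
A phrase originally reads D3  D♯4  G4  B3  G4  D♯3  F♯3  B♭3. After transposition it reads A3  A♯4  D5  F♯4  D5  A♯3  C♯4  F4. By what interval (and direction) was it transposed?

From D3 to A3 is 5 letter names — a fifth of some quality.
D3 to A3 is 7 semitones, which makes it a perfect fifth; the second version is higher, so the direction is up.
Checking another pair — Bb3 → F4 — gives the same interval.

up a perfect fifth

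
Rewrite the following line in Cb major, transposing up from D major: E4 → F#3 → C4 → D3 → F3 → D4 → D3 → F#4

Db5 Eb4 Bbb4 Cb4 Ebb4 Cb5 Cb4 Eb5

From D up to Cb is a diminished seventh; apply that to each pitch.
E4 -> Db5
F#3 -> Eb4
C4 -> Bbb4
D3 -> Cb4
F3 -> Ebb4
D4 -> Cb5
D3 -> Cb4
F#4 -> Eb5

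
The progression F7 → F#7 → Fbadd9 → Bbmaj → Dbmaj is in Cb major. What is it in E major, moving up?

A#7 A##7 Aadd9 D#maj F#maj

Cb major up to E major is an augmented third; each chord root moves by that interval while the quality stays the same.
F7: root F up an augmented third → A#, giving A#7.
F#7: root F# up an augmented third → A##, giving A##7.
Fbadd9: root Fb up an augmented third → A, giving Aadd9.
Bbmaj: root Bb up an augmented third → D#, giving D#maj.
Dbmaj: root Db up an augmented third → F#, giving F#maj.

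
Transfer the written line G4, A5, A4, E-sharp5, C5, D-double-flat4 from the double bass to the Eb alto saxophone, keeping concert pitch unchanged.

E4 F#5 F#4 C##5 A4 Bbb3

First find concert pitch: the double bass sounds a perfect octave below written, so G4 A5 A4 E-sharp5 C5 D-double-flat4 sounds G3 A4 A3 E#4 C4 Dbb3.
Then write for Eb alto saxophone: it sounds a major sixth below written, so the part must be a major sixth above concert.
G3 → E4
A4 → F#5
A3 → F#4
E#4 → C##5
C4 → A4
Dbb3 → Bbb3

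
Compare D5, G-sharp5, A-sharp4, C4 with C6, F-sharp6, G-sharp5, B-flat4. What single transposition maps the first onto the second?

up a minor seventh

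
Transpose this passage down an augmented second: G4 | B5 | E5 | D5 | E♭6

Fb4 Ab5 Db5 Cb5 Dbb6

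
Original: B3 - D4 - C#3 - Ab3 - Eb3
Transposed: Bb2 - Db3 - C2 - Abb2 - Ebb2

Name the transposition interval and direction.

down an augmented octave

Take the first pair: B3 → Bb2. B to B spans 8 letter names, so the interval is some kind of octave.
Bb2 to B3 is 13 semitones, which makes it an augmented octave; the second version is lower, so the direction is down.
Checking another pair — Eb3 → Ebb2 — gives the same interval.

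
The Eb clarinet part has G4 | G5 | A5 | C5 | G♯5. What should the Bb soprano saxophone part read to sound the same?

C5 C6 D6 F5 C#6

First find concert pitch: the Eb clarinet sounds a minor third above written, so G4 G5 A5 C5 G♯5 sounds Bb4 Bb5 C6 Eb5 B5.
Then write for Bb soprano saxophone: it sounds a major second below written, so the part must be a major second above concert.
Bb4 → C5
Bb5 → C6
C6 → D6
Eb5 → F5
B5 → C#6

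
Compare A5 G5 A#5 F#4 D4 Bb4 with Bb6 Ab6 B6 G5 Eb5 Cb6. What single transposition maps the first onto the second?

up a minor ninth

From A5 to Bb6 is 9 letter names — a ninth of some quality.
A5 to Bb6 is 13 semitones, which makes it a minor ninth; the second version is higher, so the direction is up.
Checking another pair — Bb4 → Cb6 — gives the same interval.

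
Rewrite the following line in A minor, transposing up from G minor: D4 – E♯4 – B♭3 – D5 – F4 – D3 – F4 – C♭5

E4 F##4 C4 E5 G4 E3 G4 Db5

From G up to A is a major second; apply that to each pitch.
D4 becomes E4
E#4 becomes F##4
Bb3 becomes C4
D5 becomes E5
F4 becomes G4
D3 becomes E3
F4 becomes G4
Cb5 becomes Db5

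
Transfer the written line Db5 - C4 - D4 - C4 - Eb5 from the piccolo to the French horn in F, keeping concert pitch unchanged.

Ab6 G5 A5 G5 Bb6

First find concert pitch: the piccolo sounds a perfect octave above written, so Db5 C4 D4 C4 Eb5 sounds Db6 C5 D5 C5 Eb6.
Then write for French horn in F: it sounds a perfect fifth below written, so the part must be a perfect fifth above concert.
Db6 → Ab6
C5 → G5
D5 → A5
C5 → G5
Eb6 → Bb6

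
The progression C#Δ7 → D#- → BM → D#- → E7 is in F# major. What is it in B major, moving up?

F#Δ7 G#- EM G#- A7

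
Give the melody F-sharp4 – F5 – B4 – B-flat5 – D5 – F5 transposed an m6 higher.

D5 Db6 G5 Gb6 Bb5 Db6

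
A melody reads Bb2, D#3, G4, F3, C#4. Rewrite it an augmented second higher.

C#3 E##3 A#4 G#3 D##4

An augmented second up from Bb2 gives C#3.
D#3: a second up reaches E, and 3 semitones makes it E##3.
G4 up an augmented second is A#4.
F3 up an augmented second is G#3.
C#4 up an augmented second is D##4.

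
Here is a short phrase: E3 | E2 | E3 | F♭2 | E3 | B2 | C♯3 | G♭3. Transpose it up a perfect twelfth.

B4 B3 B4 Cb4 B4 F#4 G#4 Db5

E3 gives B4
E2 gives B3
E3 gives B4
Fb2 gives Cb4
E3 gives B4
B2 gives F#4
C#3 gives G#4
Gb3 gives Db5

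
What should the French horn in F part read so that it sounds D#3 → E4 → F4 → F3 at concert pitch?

Written C4 sounds as F3 on the French horn in F, so concert pitches are written a perfect fifth up.
D#3 gives A#3
E4 gives B4
F4 gives C5
F3 gives C4

A#3 B4 C5 C4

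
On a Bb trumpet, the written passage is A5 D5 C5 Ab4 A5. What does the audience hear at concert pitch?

G5 C5 Bb4 Gb4 G5

The Bb trumpet sounds a major second below written, so transpose each written note down a major second.
A5 to G5
D5 to C5
C5 to Bb4
Ab4 to Gb4
A5 to G5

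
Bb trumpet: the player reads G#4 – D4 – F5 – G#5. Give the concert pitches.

F#4 C4 Eb5 F#5

Written C4 on the Bb trumpet sounds as Bb3, a major second lower; apply that shift to every note.
G#4 gives F#4
D4 gives C4
F5 gives Eb5
G#5 gives F#5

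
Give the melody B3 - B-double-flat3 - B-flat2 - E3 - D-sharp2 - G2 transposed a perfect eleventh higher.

E5 Ebb5 Eb4 A4 G#3 C4

B3 up a perfect eleventh is E5.
Bbb3 up a perfect eleventh is Ebb5.
Bb2: an eleventh up reaches E, and 17 semitones makes it Eb4.
E3: an eleventh up reaches A, and 17 semitones makes it A4.
D#2 up a perfect eleventh is G#3.
A perfect eleventh up from G2 gives C4.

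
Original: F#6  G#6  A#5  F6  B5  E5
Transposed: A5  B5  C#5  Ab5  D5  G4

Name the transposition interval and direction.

down a major sixth

Take the first pair: F#6 → A5. F to A spans 6 letter names, so the interval is some kind of sixth.
A5 to F#6 is 9 semitones, which makes it a major sixth; the second version is lower, so the direction is down.
Checking another pair — E5 → G4 — gives the same interval.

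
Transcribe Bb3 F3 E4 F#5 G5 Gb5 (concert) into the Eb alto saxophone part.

G4 D4 C#5 D#6 E6 Eb6

The Eb alto saxophone sounds a major sixth below written, so the written part must be a major sixth above concert — transpose each note up.
Bb3 gives G4
F3 gives D4
E4 gives C#5
F#5 gives D#6
G5 gives E6
Gb5 gives Eb6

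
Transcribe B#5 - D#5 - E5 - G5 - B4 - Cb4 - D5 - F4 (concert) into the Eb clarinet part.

The Eb clarinet sounds a minor third above written, so the written part must be a minor third below concert — transpose each note down.
B#5 -> G##5
D#5 -> B#4
E5 -> C#5
G5 -> E5
B4 -> G#4
Cb4 -> Ab3
D5 -> B4
F4 -> D4

G##5 B#4 C#5 E5 G#4 Ab3 B4 D4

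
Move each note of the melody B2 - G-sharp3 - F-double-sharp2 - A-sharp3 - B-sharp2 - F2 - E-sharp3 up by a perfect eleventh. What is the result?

B2 becomes E4
G#3 becomes C#5
F##2 becomes B#3
A#3 becomes D#5
B#2 becomes E#4
F2 becomes Bb3
E#3 becomes A#4

E4 C#5 B#3 D#5 E#4 Bb3 A#4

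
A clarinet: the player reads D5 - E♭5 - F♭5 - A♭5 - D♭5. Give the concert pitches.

B4 C5 Db5 F5 Bb4

The A clarinet sounds a minor third below written, so transpose each written note down a minor third.
D5 gives B4
Eb5 gives C5
Fb5 gives Db5
Ab5 gives F5
Db5 gives Bb4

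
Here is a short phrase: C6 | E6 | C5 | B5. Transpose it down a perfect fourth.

C6: a fourth down reaches G, and 5 semitones makes it G5.
E6 down a perfect fourth is B5.
C5 down a perfect fourth is G4.
A perfect fourth down from B5 gives F#5.

G5 B5 G4 F#5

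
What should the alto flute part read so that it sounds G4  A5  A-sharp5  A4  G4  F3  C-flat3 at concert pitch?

C5 D6 D#6 D5 C5 Bb3 Fb3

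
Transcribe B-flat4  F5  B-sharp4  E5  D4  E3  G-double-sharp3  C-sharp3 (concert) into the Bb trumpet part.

C5 G5 C##5 F#5 E4 F#3 A##3 D#3

The Bb trumpet sounds a major second below written, so the written part must be a major second above concert — transpose each note up.
Bb4 gives C5
F5 gives G5
B#4 gives C##5
E5 gives F#5
D4 gives E4
E3 gives F#3
G##3 gives A##3
C#3 gives D#3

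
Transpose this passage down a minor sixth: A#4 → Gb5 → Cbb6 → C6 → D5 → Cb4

C##4 Bb4 Ebb5 E5 F#4 Eb3

A#4 down a minor sixth is C##4.
Gb5 down a minor sixth is Bb4.
A minor sixth down from Cbb6 gives Ebb5.
A minor sixth down from C6 gives E5.
D5: a sixth down reaches F, and 8 semitones makes it F#4.
Cb4 down a minor sixth is Eb3.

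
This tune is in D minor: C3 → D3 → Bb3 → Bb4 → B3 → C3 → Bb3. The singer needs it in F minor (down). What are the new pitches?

Eb2 F2 Db3 Db4 D3 Eb2 Db3

D minor to F minor down is a major sixth, so every note moves down by that interval.
C3 gives Eb2
D3 gives F2
Bb3 gives Db3
Bb4 gives Db4
B3 gives D3
C3 gives Eb2
Bb3 gives Db3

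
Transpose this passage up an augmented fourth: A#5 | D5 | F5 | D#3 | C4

D##6 G#5 B5 G##3 F#4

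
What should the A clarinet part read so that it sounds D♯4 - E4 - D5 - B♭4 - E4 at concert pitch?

F#4 G4 F5 Db5 G4

Written C4 sounds as A3 on the A clarinet, so concert pitches are written a minor third up.
D#4 -> F#4
E4 -> G4
D5 -> F5
Bb4 -> Db5
E4 -> G4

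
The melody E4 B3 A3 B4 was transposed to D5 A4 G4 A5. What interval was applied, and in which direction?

up a minor seventh

Take the first pair: E4 → D5. E to D spans 7 letter names, so the interval is some kind of seventh.
E4 to D5 is 10 semitones, which makes it a minor seventh; the second version is higher, so the direction is up.
Checking another pair — B4 → A5 — gives the same interval.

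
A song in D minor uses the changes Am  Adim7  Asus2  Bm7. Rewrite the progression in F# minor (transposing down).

C#m C#dim7 C#sus2 D#m7

D minor down to F# minor is a minor sixth; each chord root moves by that interval while the quality stays the same.
Am: root A down a minor sixth → C#, giving C#m.
Adim7: root A down a minor sixth → C#, giving C#dim7.
Asus2: root A down a minor sixth → C#, giving C#sus2.
Bm7: root B down a minor sixth → D#, giving D#m7.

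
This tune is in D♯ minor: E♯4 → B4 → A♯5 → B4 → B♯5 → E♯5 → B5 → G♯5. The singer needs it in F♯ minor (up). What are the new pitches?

D♯ minor to F♯ minor up is a minor third, so every note moves up by that interval.
E#4 becomes G#4
B4 becomes D5
A#5 becomes C#6
B4 becomes D5
B#5 becomes D#6
E#5 becomes G#5
B5 becomes D6
G#5 becomes B5

G#4 D5 C#6 D5 D#6 G#5 D6 B5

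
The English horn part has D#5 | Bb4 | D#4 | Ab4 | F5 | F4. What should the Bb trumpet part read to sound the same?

A#4 F4 A#3 Eb4 C5 C4

First find concert pitch: the English horn sounds a perfect fifth below written, so D#5 Bb4 D#4 Ab4 F5 F4 sounds G#4 Eb4 G#3 Db4 Bb4 Bb3.
Then write for Bb trumpet: it sounds a major second below written, so the part must be a major second above concert.
G#4 → A#4
Eb4 → F4
G#3 → A#3
Db4 → Eb4
Bb4 → C5
Bb3 → C4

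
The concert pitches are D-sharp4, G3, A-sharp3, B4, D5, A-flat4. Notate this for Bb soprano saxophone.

E#4 A3 B#3 C#5 E5 Bb4

The Bb soprano saxophone sounds a major second below written, so the written part must be a major second above concert — transpose each note up.
D#4 → E#4
G3 → A3
A#3 → B#3
B4 → C#5
D5 → E5
Ab4 → Bb4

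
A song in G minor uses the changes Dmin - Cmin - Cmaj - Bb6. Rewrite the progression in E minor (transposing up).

G minor up to E minor is a major sixth; each chord root moves by that interval while the quality stays the same.
Dmin: root D up a major sixth → B, giving Bmin.
Cmin: root C up a major sixth → A, giving Amin.
Cmaj: root C up a major sixth → A, giving Amaj.
Bb6: root Bb up a major sixth → G, giving G6.

Bmin Amin Amaj G6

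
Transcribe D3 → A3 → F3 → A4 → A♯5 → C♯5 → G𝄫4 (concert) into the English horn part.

The English horn sounds a perfect fifth below written, so the written part must be a perfect fifth above concert — transpose each note up.
D3 becomes A3
A3 becomes E4
F3 becomes C4
A4 becomes E5
A#5 becomes E#6
C#5 becomes G#5
Gbb4 becomes Dbb5

A3 E4 C4 E5 E#6 G#5 Dbb5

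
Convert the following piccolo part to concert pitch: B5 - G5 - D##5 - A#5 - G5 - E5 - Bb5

B6 G6 D##6 A#6 G6 E6 Bb6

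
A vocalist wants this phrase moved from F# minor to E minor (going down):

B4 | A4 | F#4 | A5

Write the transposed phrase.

A4 G4 E4 G5

From F# down to E is a major second; apply that to each pitch.
B4 to A4
A4 to G4
F#4 to E4
A5 to G5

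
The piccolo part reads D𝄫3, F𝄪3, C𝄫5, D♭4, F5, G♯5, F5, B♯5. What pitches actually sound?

Dbb4 F##4 Cbb6 Db5 F6 G#6 F6 B#6

The piccolo sounds a perfect octave above written, so transpose each written note up a perfect octave.
Dbb3 gives Dbb4
F##3 gives F##4
Cbb5 gives Cbb6
Db4 gives Db5
F5 gives F6
G#5 gives G#6
F5 gives F6
B#5 gives B#6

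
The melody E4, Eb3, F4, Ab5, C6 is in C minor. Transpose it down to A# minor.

C##4 C#3 D#4 F#5 A#5

C minor to A# minor down is a diminished third, so every note moves down by that interval.
E4 to C##4
Eb3 to C#3
F4 to D#4
Ab5 to F#5
C6 to A#5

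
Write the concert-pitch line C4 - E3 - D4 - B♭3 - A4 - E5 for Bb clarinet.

D4 F#3 E4 C4 B4 F#5

The Bb clarinet sounds a major second below written, so the written part must be a major second above concert — transpose each note up.
C4 → D4
E3 → F#3
D4 → E4
Bb3 → C4
A4 → B4
E5 → F#5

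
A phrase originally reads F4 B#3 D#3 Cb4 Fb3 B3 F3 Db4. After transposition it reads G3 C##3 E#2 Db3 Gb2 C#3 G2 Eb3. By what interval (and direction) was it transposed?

From F4 to G3 is 7 letter names — a seventh of some quality.
G3 to F4 is 10 semitones, which makes it a minor seventh; the second version is lower, so the direction is down.
Checking another pair — Db4 → Eb3 — gives the same interval.

down a minor seventh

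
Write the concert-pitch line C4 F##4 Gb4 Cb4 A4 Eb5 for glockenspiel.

C2 F##2 Gb2 Cb2 A2 Eb3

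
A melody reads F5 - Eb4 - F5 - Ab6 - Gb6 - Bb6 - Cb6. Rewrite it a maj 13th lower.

Ab3 Gb2 Ab3 Cb5 Bbb4 Db5 Ebb4

F5 down a major thirteenth is Ab3.
Eb4: a thirteenth down reaches G, and 21 semitones makes it Gb2.
F5 down a major thirteenth is Ab3.
Ab6 down a major thirteenth is Cb5.
Gb6 down a major thirteenth is Bbb4.
Bb6 down a major thirteenth is Db5.
Cb6: a thirteenth down reaches E, and 21 semitones makes it Ebb4.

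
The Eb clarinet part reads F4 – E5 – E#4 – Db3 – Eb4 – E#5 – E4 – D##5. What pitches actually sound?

Ab4 G5 G#4 Fb3 Gb4 G#5 G4 F##5

Written C4 on the Eb clarinet sounds as Eb4, a minor third higher; apply that shift to every note.
F4 gives Ab4
E5 gives G5
E#4 gives G#4
Db3 gives Fb3
Eb4 gives Gb4
E#5 gives G#5
E4 gives G4
D##5 gives F##5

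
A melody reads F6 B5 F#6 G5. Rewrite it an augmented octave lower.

Fb5 Bb4 F5 Gb4

F6 → Fb5
B5 → Bb4
F#6 → F5
G5 → Gb4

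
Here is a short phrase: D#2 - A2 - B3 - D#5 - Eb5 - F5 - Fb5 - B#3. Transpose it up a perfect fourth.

D#2 -> G#2
A2 -> D3
B3 -> E4
D#5 -> G#5
Eb5 -> Ab5
F5 -> Bb5
Fb5 -> Bbb5
B#3 -> E#4

G#2 D3 E4 G#5 Ab5 Bb5 Bbb5 E#4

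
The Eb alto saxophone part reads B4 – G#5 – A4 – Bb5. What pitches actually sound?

D4 B4 C4 Db5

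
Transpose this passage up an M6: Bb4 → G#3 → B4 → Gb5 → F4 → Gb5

Bb4 gives G5
G#3 gives E#4
B4 gives G#5
Gb5 gives Eb6
F4 gives D5
Gb5 gives Eb6

G5 E#4 G#5 Eb6 D5 Eb6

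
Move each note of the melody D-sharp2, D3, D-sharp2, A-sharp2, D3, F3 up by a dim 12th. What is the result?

D#2: a twelfth up reaches A, and 18 semitones makes it A3.
D3: a twelfth up reaches A, and 18 semitones makes it Ab4.
A diminished twelfth up from D#2 gives A3.
A#2 up a diminished twelfth is E4.
A diminished twelfth up from D3 gives Ab4.
A diminished twelfth up from F3 gives Cb5.

A3 Ab4 A3 E4 Ab4 Cb5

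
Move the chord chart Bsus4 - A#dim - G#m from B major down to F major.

Fsus4 Edim Dm

B major down to F major is an augmented fourth; each chord root moves by that interval while the quality stays the same.
Bsus4: root B down an augmented fourth → F, giving Fsus4.
A#dim: root A# down an augmented fourth → E, giving Edim.
G#m: root G# down an augmented fourth → D, giving Dm.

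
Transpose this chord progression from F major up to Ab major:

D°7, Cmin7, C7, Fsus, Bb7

F°7 Ebmin7 Eb7 Absus Db7

F major up to Ab major is a minor third; each chord root moves by that interval while the quality stays the same.
D°7: root D up a minor third → F, giving F°7.
Cmin7: root C up a minor third → Eb, giving Ebmin7.
C7: root C up a minor third → Eb, giving Eb7.
Fsus: root F up a minor third → Ab, giving Absus.
Bb7: root Bb up a minor third → Db, giving Db7.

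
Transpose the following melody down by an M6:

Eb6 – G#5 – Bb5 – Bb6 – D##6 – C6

Eb6 to Gb5
G#5 to B4
Bb5 to Db5
Bb6 to Db6
D##6 to F##5
C6 to Eb5

Gb5 B4 Db5 Db6 F##5 Eb5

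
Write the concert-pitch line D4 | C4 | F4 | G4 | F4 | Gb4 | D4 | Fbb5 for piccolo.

D3 C3 F3 G3 F3 Gb3 D3 Fbb4

Written C4 sounds as C5 on the piccolo, so concert pitches are written a perfect octave down.
D4 -> D3
C4 -> C3
F4 -> F3
G4 -> G3
F4 -> F3
Gb4 -> Gb3
D4 -> D3
Fbb5 -> Fbb4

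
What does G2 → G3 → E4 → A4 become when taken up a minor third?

Bb2 Bb3 G4 C5

G2 to Bb2
G3 to Bb3
E4 to G4
A4 to C5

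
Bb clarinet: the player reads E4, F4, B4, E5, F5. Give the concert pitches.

D4 Eb4 A4 D5 Eb5

Written C4 on the Bb clarinet sounds as Bb3, a major second lower; apply that shift to every note.
E4 → D4
F4 → Eb4
B4 → A4
E5 → D5
F5 → Eb5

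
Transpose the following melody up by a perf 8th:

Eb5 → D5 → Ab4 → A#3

Eb5 gives Eb6
D5 gives D6
Ab4 gives Ab5
A#3 gives A#4

Eb6 D6 Ab5 A#4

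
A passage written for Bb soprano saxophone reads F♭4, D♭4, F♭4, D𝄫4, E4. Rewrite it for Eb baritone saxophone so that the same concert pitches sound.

Cb6 Ab5 Cb6 Abb5 B5

First find concert pitch: the Bb soprano saxophone sounds a major second below written, so F♭4 D♭4 F♭4 D𝄫4 E4 sounds Ebb4 Cb4 Ebb4 Cbb4 D4.
Then write for Eb baritone saxophone: it sounds a major thirteenth below written, so the part must be a major thirteenth above concert.
Ebb4 → Cb6
Cb4 → Ab5
Ebb4 → Cb6
Cbb4 → Abb5
D4 → B5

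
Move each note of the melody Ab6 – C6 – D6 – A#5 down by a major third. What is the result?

Fb6 Ab5 Bb5 F#5

Ab6 down a major third is Fb6.
C6: a third down reaches A, and 4 semitones makes it Ab5.
D6: a third down reaches B, and 4 semitones makes it Bb5.
A#5: a third down reaches F, and 4 semitones makes it F#5.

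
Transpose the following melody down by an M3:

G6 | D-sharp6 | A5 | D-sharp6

A major third down from G6 gives Eb6.
D#6: a third down reaches B, and 4 semitones makes it B5.
A5: a third down reaches F, and 4 semitones makes it F5.
D#6: a third down reaches B, and 4 semitones makes it B5.

Eb6 B5 F5 B5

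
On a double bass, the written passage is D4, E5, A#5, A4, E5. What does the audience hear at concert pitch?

D3 E4 A#4 A3 E4

Written C4 on the double bass sounds as C3, a perfect octave lower; apply that shift to every note.
D4 -> D3
E5 -> E4
A#5 -> A#4
A4 -> A3
E5 -> E4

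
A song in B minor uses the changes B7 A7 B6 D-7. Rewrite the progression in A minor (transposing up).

A7 G7 A6 C-7

B minor up to A minor is a minor seventh; each chord root moves by that interval while the quality stays the same.
B7: root B up a minor seventh → A, giving A7.
A7: root A up a minor seventh → G, giving G7.
B6: root B up a minor seventh → A, giving A6.
D-7: root D up a minor seventh → C, giving C-7.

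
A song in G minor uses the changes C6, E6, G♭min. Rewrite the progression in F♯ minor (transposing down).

B6 D#6 Fmin

G minor down to F♯ minor is a minor second; each chord root moves by that interval while the quality stays the same.
C6: root C down a minor second → B, giving B6.
E6: root E down a minor second → D#, giving D#6.
G♭min: root G♭ down a minor second → F, giving Fmin.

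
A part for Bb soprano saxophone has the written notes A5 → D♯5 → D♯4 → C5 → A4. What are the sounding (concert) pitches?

The Bb soprano saxophone sounds a major second below written, so transpose each written note down a major second.
A5 -> G5
D#5 -> C#5
D#4 -> C#4
C5 -> Bb4
A4 -> G4

G5 C#5 C#4 Bb4 G4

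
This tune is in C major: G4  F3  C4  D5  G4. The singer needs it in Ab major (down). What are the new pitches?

Eb4 Db3 Ab3 Bb4 Eb4

C major to Ab major down is a major third, so every note moves down by that interval.
G4 -> Eb4
F3 -> Db3
C4 -> Ab3
D5 -> Bb4
G4 -> Eb4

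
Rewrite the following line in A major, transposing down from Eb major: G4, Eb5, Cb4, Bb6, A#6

Eb major to A major down is a diminished fifth, so every note moves down by that interval.
G4 gives C#4
Eb5 gives A4
Cb4 gives F3
Bb6 gives E6
A#6 gives D##6

C#4 A4 F3 E6 D##6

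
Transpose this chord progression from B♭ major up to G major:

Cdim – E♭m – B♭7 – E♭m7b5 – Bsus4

B♭ major up to G major is a major sixth; each chord root moves by that interval while the quality stays the same.
Cdim: root C up a major sixth → A, giving Adim.
E♭m: root E♭ up a major sixth → C, giving Cm.
B♭7: root B♭ up a major sixth → G, giving G7.
E♭m7b5: root E♭ up a major sixth → C, giving Cm7b5.
Bsus4: root B up a major sixth → G#, giving G#sus4.

Adim Cm G7 Cm7b5 G#sus4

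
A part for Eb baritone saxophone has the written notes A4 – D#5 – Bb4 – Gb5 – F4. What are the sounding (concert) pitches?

Written C4 on the Eb baritone saxophone sounds as Eb2, a major thirteenth lower; apply that shift to every note.
A4 to C3
D#5 to F#3
Bb4 to Db3
Gb5 to Bbb3
F4 to Ab2

C3 F#3 Db3 Bbb3 Ab2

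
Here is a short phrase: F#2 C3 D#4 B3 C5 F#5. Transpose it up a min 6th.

D3 Ab3 B4 G4 Ab5 D6

F#2 -> D3
C3 -> Ab3
D#4 -> B4
B3 -> G4
C5 -> Ab5
F#5 -> D6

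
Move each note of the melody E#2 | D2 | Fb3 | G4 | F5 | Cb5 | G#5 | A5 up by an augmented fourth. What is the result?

E#2 to A##2
D2 to G#2
Fb3 to Bb3
G4 to C#5
F5 to B5
Cb5 to F5
G#5 to C##6
A5 to D#6

A##2 G#2 Bb3 C#5 B5 F5 C##6 D#6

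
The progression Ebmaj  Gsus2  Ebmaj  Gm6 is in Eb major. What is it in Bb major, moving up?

Bbmaj Dsus2 Bbmaj Dm6

Eb major up to Bb major is a perfect fifth; each chord root moves by that interval while the quality stays the same.
Ebmaj: root Eb up a perfect fifth → Bb, giving Bbmaj.
Gsus2: root G up a perfect fifth → D, giving Dsus2.
Ebmaj: root Eb up a perfect fifth → Bb, giving Bbmaj.
Gm6: root G up a perfect fifth → D, giving Dm6.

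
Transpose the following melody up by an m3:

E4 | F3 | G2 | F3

E4 -> G4
F3 -> Ab3
G2 -> Bb2
F3 -> Ab3

G4 Ab3 Bb2 Ab3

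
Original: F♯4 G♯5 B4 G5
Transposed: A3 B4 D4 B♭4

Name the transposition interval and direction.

From F#4 to A3 is 6 letter names — a sixth of some quality.
A3 to F#4 is 9 semitones, which makes it a major sixth; the second version is lower, so the direction is down.
Checking another pair — G5 → Bb4 — gives the same interval.

down a major sixth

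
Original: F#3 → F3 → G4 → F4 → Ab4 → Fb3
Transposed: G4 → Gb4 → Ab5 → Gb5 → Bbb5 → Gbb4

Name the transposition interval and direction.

up a minor ninth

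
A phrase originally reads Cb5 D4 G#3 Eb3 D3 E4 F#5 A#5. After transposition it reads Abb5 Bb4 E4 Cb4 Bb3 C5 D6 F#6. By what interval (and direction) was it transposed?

up a minor sixth

From Cb5 to Abb5 is 6 letter names — a sixth of some quality.
Cb5 to Abb5 is 8 semitones, which makes it a minor sixth; the second version is higher, so the direction is up.
Checking another pair — A#5 → F#6 — gives the same interval.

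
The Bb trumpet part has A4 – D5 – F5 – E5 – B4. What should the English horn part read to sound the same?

First find concert pitch: the Bb trumpet sounds a major second below written, so A4 D5 F5 E5 B4 sounds G4 C5 Eb5 D5 A4.
Then write for English horn: it sounds a perfect fifth below written, so the part must be a perfect fifth above concert.
G4 → D5
C5 → G5
Eb5 → Bb5
D5 → A5
A4 → E5

D5 G5 Bb5 A5 E5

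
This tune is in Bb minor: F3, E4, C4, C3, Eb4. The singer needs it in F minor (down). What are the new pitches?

From Bb down to F is a perfect fourth; apply that to each pitch.
F3 to C3
E4 to B3
C4 to G3
C3 to G2
Eb4 to Bb3

C3 B3 G3 G2 Bb3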